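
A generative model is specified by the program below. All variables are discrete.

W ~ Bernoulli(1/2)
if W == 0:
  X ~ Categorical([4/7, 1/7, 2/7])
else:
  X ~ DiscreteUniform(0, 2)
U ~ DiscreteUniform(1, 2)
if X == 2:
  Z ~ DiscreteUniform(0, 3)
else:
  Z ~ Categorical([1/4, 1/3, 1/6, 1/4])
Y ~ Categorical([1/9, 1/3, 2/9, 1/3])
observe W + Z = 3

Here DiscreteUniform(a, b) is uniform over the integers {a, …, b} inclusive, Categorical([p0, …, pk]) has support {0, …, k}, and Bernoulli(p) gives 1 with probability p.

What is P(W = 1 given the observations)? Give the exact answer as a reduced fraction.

P(W = 1 | obs) = 7/16

Enumerate traces; 48 have nonzero weight after conditioning:
  (W=0, X=0, U=1, Z=3, Y=0) weight 1/252
  (W=0, X=0, U=1, Z=3, Y=1) weight 1/84
  (W=0, X=0, U=1, Z=3, Y=2) weight 1/126
  (W=0, X=0, U=1, Z=3, Y=3) weight 1/84
  (W=0, X=0, U=2, Z=3, Y=0) weight 1/252
  (W=0, X=0, U=2, Z=3, Y=1) weight 1/84
  (W=0, X=0, U=2, Z=3, Y=2) weight 1/126
  (W=0, X=0, U=2, Z=3, Y=3) weight 1/84
  (W=1, X=0, U=1, Z=2, Y=0) weight 1/648
  … 39 more
Group by W:
  weight(W=0) = 1/8
  weight(W=1) = 7/72
Total weight = 1/8 + 7/72 = 2/9
P(W=0 | obs) = 1/8 / 2/9 = 9/16
P(W=1 | obs) = 7/72 / 2/9 = 7/16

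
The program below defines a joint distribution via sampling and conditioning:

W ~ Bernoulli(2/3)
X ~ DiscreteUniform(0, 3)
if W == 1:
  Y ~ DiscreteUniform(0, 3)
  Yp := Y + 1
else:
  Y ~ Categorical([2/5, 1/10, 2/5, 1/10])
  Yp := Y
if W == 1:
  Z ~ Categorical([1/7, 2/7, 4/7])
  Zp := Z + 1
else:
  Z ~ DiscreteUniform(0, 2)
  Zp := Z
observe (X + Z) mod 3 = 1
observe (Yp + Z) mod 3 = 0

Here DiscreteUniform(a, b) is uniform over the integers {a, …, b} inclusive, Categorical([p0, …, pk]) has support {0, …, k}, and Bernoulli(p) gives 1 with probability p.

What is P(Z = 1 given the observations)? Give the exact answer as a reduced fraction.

P(Z = 1 | obs) = 116/293

Enumerate traces; 10 have nonzero weight after conditioning:
  (W=0, X=0, Y=2, Z=1) weight 1/90
  (W=0, X=1, Y=0, Z=0) weight 1/90
  (W=0, X=1, Y=3, Z=0) weight 1/360
  (W=0, X=2, Y=1, Z=2) weight 1/360
  (W=0, X=3, Y=2, Z=1) weight 1/90
  (W=1, X=0, Y=1, Z=1) weight 1/84
  (W=1, X=1, Y=2, Z=0) weight 1/168
  (W=1, X=2, Y=0, Z=2) weight 1/42
  … 2 more
Group by Z:
  weight(Z=0) = 5/252
  weight(Z=1) = 29/630
  weight(Z=2) = 127/2520
Total weight = 5/252 + 29/630 + 127/2520 = 293/2520
P(Z=0 | obs) = 5/252 / 293/2520 = 50/293
P(Z=1 | obs) = 29/630 / 293/2520 = 116/293
P(Z=2 | obs) = 127/2520 / 293/2520 = 127/293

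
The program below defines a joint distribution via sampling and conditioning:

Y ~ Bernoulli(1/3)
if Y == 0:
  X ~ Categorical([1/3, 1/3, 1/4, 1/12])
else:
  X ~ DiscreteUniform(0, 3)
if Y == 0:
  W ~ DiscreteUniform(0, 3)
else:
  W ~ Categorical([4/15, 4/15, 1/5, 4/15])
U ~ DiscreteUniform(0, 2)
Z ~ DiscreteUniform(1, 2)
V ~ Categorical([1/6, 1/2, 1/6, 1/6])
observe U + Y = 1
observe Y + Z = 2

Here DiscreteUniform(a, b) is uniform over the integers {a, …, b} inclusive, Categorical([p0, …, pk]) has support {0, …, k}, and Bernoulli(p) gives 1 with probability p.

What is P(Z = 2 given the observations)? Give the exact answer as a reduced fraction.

P(Z = 2 | obs) = 2/3

Enumerate traces; 128 have nonzero weight after conditioning:
  (Y=0, X=0, W=0, U=1, Z=2, V=0) weight 1/648
  (Y=0, X=0, W=0, U=1, Z=2, V=1) weight 1/216
  (Y=0, X=0, W=0, U=1, Z=2, V=2) weight 1/648
  (Y=0, X=0, W=0, U=1, Z=2, V=3) weight 1/648
  (Y=0, X=0, W=1, U=1, Z=2, V=0) weight 1/648
  (Y=0, X=0, W=1, U=1, Z=2, V=1) weight 1/216
  (Y=0, X=0, W=1, U=1, Z=2, V=2) weight 1/648
  (Y=0, X=0, W=1, U=1, Z=2, V=3) weight 1/648
  (Y=1, X=0, W=0, U=0, Z=1, V=0) weight 1/1620
  … 119 more
Group by Z:
  weight(Z=1) = 1/18
  weight(Z=2) = 1/9
Total weight = 1/18 + 1/9 = 1/6
P(Z=1 | obs) = 1/18 / 1/6 = 1/3
P(Z=2 | obs) = 1/9 / 1/6 = 2/3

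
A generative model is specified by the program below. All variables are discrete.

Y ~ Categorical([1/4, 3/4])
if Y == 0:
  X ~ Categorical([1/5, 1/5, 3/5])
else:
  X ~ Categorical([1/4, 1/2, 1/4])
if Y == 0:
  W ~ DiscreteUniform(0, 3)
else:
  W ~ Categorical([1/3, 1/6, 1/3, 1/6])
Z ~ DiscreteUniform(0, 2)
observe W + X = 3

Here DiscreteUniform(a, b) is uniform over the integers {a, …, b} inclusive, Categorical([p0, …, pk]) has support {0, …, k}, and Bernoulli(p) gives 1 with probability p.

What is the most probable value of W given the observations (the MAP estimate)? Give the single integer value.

Enumerate traces; 18 have nonzero weight after conditioning:
  (Y=0, X=0, W=3, Z=0) weight 1/240
  (Y=0, X=0, W=3, Z=1) weight 1/240
  (Y=0, X=0, W=3, Z=2) weight 1/240
  (Y=0, X=1, W=2, Z=0) weight 1/240
  (Y=0, X=1, W=2, Z=1) weight 1/240
  (Y=0, X=1, W=2, Z=2) weight 1/240
  (Y=0, X=2, W=1, Z=0) weight 1/80
  (Y=0, X=2, W=1, Z=1) weight 1/80
  … 10 more
Group by W:
  weight(W=1) = 11/160
  weight(W=2) = 11/80
  weight(W=3) = 7/160
Total weight = 11/160 + 11/80 + 7/160 = 1/4
P(W=1 | obs) = 11/160 / 1/4 = 11/40
P(W=2 | obs) = 11/80 / 1/4 = 11/20
P(W=3 | obs) = 7/160 / 1/4 = 7/40
argmax = 2

argmax_v P(W = v | obs) = 2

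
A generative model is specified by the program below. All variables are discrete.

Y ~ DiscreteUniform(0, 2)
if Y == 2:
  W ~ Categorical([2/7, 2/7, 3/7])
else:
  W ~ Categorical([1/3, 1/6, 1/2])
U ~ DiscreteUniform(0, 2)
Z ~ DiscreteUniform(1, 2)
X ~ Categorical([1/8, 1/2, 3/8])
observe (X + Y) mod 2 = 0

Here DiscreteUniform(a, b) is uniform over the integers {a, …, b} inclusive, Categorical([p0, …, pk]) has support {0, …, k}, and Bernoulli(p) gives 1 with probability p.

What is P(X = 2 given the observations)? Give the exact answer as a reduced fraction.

Enumerate traces; 90 have nonzero weight after conditioning:
  (Y=0, W=0, U=0, Z=1, X=0) weight 1/432
  (Y=0, W=0, U=0, Z=1, X=2) weight 1/144
  (Y=0, W=0, U=0, Z=2, X=0) weight 1/432
  (Y=0, W=0, U=0, Z=2, X=2) weight 1/144
  (Y=0, W=0, U=1, Z=1, X=0) weight 1/432
  (Y=0, W=0, U=1, Z=1, X=2) weight 1/144
  (Y=0, W=0, U=1, Z=2, X=0) weight 1/432
  (Y=0, W=0, U=1, Z=2, X=2) weight 1/144
  (Y=1, W=0, U=0, Z=1, X=1) weight 1/108
  … 81 more
Group by X:
  weight(X=0) = 1/12
  weight(X=1) = 1/6
  weight(X=2) = 1/4
Total weight = 1/12 + 1/6 + 1/4 = 1/2
P(X=0 | obs) = 1/12 / 1/2 = 1/6
P(X=1 | obs) = 1/6 / 1/2 = 1/3
P(X=2 | obs) = 1/4 / 1/2 = 1/2

P(X = 2 | obs) = 1/2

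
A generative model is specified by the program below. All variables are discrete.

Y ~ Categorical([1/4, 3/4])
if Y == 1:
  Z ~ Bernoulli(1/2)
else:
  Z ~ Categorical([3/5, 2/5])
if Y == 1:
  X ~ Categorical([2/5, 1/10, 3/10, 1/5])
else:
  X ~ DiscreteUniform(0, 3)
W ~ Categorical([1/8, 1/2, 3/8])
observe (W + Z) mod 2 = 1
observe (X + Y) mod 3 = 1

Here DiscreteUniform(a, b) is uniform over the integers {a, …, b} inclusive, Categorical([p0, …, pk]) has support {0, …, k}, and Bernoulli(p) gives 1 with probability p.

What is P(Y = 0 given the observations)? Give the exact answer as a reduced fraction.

Enumerate traces; 9 have nonzero weight after conditioning:
  (Y=0, Z=0, X=1, W=1) weight 3/160
  (Y=0, Z=1, X=1, W=0) weight 1/320
  (Y=0, Z=1, X=1, W=2) weight 3/320
  (Y=1, Z=0, X=0, W=1) weight 3/40
  (Y=1, Z=0, X=3, W=1) weight 3/80
  (Y=1, Z=1, X=0, W=0) weight 3/160
  (Y=1, Z=1, X=0, W=2) weight 9/160
  (Y=1, Z=1, X=3, W=0) weight 3/320
  … 1 more
Group by Y:
  weight(Y=0) = 1/32
  weight(Y=1) = 9/40
Total weight = 1/32 + 9/40 = 41/160
P(Y=0 | obs) = 1/32 / 41/160 = 5/41
P(Y=1 | obs) = 9/40 / 41/160 = 36/41

P(Y = 0 | obs) = 5/41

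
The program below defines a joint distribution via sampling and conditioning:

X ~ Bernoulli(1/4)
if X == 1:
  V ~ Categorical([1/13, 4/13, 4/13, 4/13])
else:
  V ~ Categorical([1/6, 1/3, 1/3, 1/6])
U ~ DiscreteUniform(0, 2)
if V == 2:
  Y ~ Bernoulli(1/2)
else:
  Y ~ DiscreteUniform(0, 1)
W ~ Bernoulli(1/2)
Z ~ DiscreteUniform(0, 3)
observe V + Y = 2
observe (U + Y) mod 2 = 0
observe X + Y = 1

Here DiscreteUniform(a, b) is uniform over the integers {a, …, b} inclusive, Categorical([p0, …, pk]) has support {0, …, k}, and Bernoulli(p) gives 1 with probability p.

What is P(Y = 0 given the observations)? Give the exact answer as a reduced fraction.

Enumerate traces; 24 have nonzero weight after conditioning:
  (X=0, V=1, U=1, Y=1, W=0, Z=0) weight 1/192
  (X=0, V=1, U=1, Y=1, W=0, Z=1) weight 1/192
  (X=0, V=1, U=1, Y=1, W=0, Z=2) weight 1/192
  (X=0, V=1, U=1, Y=1, W=0, Z=3) weight 1/192
  (X=0, V=1, U=1, Y=1, W=1, Z=0) weight 1/192
  (X=0, V=1, U=1, Y=1, W=1, Z=1) weight 1/192
  (X=0, V=1, U=1, Y=1, W=1, Z=2) weight 1/192
  (X=0, V=1, U=1, Y=1, W=1, Z=3) weight 1/192
  (X=1, V=2, U=0, Y=0, W=0, Z=0) weight 1/624
  … 15 more
Group by Y:
  weight(Y=0) = 1/39
  weight(Y=1) = 1/24
Total weight = 1/39 + 1/24 = 7/104
P(Y=0 | obs) = 1/39 / 7/104 = 8/21
P(Y=1 | obs) = 1/24 / 7/104 = 13/21

P(Y = 0 | obs) = 8/21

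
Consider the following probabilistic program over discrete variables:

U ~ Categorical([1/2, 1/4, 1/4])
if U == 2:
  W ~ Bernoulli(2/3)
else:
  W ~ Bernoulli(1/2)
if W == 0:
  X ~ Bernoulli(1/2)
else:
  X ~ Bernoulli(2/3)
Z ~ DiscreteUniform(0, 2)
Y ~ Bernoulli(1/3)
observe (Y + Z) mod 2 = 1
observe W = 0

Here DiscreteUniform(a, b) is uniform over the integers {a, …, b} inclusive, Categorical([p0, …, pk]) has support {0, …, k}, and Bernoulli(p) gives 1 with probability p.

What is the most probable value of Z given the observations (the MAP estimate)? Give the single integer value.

Enumerate traces; 18 have nonzero weight after conditioning:
  (U=0, W=0, X=0, Z=0, Y=1) weight 1/72
  (U=0, W=0, X=0, Z=1, Y=0) weight 1/36
  (U=0, W=0, X=0, Z=2, Y=1) weight 1/72
  (U=0, W=0, X=1, Z=0, Y=1) weight 1/72
  (U=0, W=0, X=1, Z=1, Y=0) weight 1/36
  (U=0, W=0, X=1, Z=2, Y=1) weight 1/72
  (U=1, W=0, X=0, Z=0, Y=1) weight 1/144
  (U=1, W=0, X=0, Z=1, Y=0) weight 1/72
  … 10 more
Group by Z:
  weight(Z=0) = 11/216
  weight(Z=1) = 11/108
  weight(Z=2) = 11/216
Total weight = 11/216 + 11/108 + 11/216 = 11/54
P(Z=0 | obs) = 11/216 / 11/54 = 1/4
P(Z=1 | obs) = 11/108 / 11/54 = 1/2
P(Z=2 | obs) = 11/216 / 11/54 = 1/4
argmax = 1

argmax_v P(Z = v | obs) = 1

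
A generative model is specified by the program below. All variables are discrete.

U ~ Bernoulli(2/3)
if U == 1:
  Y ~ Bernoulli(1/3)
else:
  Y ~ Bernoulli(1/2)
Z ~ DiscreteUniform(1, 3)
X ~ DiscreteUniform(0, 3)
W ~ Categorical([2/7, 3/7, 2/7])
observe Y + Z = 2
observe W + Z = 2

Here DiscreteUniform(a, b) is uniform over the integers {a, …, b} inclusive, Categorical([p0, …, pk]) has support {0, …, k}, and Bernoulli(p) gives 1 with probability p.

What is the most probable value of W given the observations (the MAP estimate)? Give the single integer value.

Enumerate traces; 16 have nonzero weight after conditioning:
  (U=0, Y=0, Z=2, X=0, W=0) weight 1/252
  (U=0, Y=0, Z=2, X=1, W=0) weight 1/252
  (U=0, Y=0, Z=2, X=2, W=0) weight 1/252
  (U=0, Y=0, Z=2, X=3, W=0) weight 1/252
  (U=0, Y=1, Z=1, X=0, W=1) weight 1/168
  (U=0, Y=1, Z=1, X=1, W=1) weight 1/168
  (U=0, Y=1, Z=1, X=2, W=1) weight 1/168
  (U=0, Y=1, Z=1, X=3, W=1) weight 1/168
  … 8 more
Group by W:
  weight(W=0) = 11/189
  weight(W=1) = 1/18
Total weight = 11/189 + 1/18 = 43/378
P(W=0 | obs) = 11/189 / 43/378 = 22/43
P(W=1 | obs) = 1/18 / 43/378 = 21/43
argmax = 0

argmax_v P(W = v | obs) = 0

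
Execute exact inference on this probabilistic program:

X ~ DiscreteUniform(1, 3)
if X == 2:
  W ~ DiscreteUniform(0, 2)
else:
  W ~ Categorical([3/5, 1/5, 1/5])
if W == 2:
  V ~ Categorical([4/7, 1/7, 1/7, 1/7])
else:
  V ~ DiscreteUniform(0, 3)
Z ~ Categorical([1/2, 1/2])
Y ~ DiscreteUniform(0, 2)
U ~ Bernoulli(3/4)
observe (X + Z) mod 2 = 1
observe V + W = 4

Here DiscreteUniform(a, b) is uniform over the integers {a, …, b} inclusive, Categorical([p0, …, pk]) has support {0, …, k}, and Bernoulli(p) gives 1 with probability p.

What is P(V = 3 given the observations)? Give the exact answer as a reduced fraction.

Enumerate traces; 36 have nonzero weight after conditioning:
  (X=1, W=1, V=3, Z=0, Y=0, U=0) weight 1/1440
  (X=1, W=1, V=3, Z=0, Y=0, U=1) weight 1/480
  (X=1, W=1, V=3, Z=0, Y=1, U=0) weight 1/1440
  (X=1, W=1, V=3, Z=0, Y=1, U=1) weight 1/480
  (X=1, W=1, V=3, Z=0, Y=2, U=0) weight 1/1440
  (X=1, W=1, V=3, Z=0, Y=2, U=1) weight 1/480
  (X=1, W=2, V=2, Z=0, Y=0, U=0) weight 1/2520
  (X=1, W=2, V=2, Z=0, Y=0, U=1) weight 1/840
  … 28 more
Group by V:
  weight(V=2) = 11/630
  weight(V=3) = 11/360
Total weight = 11/630 + 11/360 = 121/2520
P(V=2 | obs) = 11/630 / 121/2520 = 4/11
P(V=3 | obs) = 11/360 / 121/2520 = 7/11

P(V = 3 | obs) = 7/11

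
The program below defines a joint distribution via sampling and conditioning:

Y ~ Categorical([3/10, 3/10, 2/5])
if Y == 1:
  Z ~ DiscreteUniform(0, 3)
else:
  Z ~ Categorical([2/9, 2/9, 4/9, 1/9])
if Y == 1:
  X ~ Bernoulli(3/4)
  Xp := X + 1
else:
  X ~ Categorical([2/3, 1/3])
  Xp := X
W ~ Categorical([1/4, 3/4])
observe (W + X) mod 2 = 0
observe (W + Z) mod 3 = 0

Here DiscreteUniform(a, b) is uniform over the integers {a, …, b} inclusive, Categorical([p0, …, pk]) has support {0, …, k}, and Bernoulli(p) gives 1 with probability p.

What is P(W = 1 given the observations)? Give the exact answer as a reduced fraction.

P(W = 1 | obs) = 691/969

Enumerate traces; 9 have nonzero weight after conditioning:
  (Y=0, Z=0, X=0, W=0) weight 1/90
  (Y=0, Z=2, X=1, W=1) weight 1/30
  (Y=0, Z=3, X=0, W=0) weight 1/180
  (Y=1, Z=0, X=0, W=0) weight 3/640
  (Y=1, Z=2, X=1, W=1) weight 27/640
  (Y=1, Z=3, X=0, W=0) weight 3/640
  (Y=2, Z=0, X=0, W=0) weight 2/135
  (Y=2, Z=2, X=1, W=1) weight 2/45
  … 1 more
Group by W:
  weight(W=0) = 139/2880
  weight(W=1) = 691/5760
Total weight = 139/2880 + 691/5760 = 323/1920
P(W=0 | obs) = 139/2880 / 323/1920 = 278/969
P(W=1 | obs) = 691/5760 / 323/1920 = 691/969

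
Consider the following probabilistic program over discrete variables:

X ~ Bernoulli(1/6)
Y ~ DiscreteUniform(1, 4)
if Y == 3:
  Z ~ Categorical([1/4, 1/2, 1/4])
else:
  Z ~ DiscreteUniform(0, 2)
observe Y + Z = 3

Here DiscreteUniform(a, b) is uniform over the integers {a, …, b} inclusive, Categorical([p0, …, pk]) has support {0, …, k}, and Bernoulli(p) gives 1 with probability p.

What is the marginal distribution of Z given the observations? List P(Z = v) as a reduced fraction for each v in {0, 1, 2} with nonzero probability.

P(Z=0) = 3/11, P(Z=1) = 4/11, P(Z=2) = 4/11

Enumerate traces; 6 have nonzero weight after conditioning:
  (X=0, Y=1, Z=2) weight 5/72
  (X=0, Y=2, Z=1) weight 5/72
  (X=0, Y=3, Z=0) weight 5/96
  (X=1, Y=1, Z=2) weight 1/72
  (X=1, Y=2, Z=1) weight 1/72
  (X=1, Y=3, Z=0) weight 1/96
Group by Z:
  weight(Z=0) = 1/16
  weight(Z=1) = 1/12
  weight(Z=2) = 1/12
Total weight = 1/16 + 1/12 + 1/12 = 11/48
P(Z=0 | obs) = 1/16 / 11/48 = 3/11
P(Z=1 | obs) = 1/12 / 11/48 = 4/11
P(Z=2 | obs) = 1/12 / 11/48 = 4/11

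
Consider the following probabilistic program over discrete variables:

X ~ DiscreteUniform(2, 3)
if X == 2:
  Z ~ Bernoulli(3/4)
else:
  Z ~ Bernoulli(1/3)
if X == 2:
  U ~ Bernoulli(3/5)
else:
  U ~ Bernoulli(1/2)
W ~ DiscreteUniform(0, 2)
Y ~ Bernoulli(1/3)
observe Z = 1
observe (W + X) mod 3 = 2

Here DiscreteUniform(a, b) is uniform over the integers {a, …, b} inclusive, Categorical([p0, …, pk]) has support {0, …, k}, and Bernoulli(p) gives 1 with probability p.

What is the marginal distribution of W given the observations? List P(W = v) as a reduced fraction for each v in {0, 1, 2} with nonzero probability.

Enumerate traces; 8 have nonzero weight after conditioning:
  (X=2, Z=1, U=0, W=0, Y=0) weight 1/30
  (X=2, Z=1, U=0, W=0, Y=1) weight 1/60
  (X=2, Z=1, U=1, W=0, Y=0) weight 1/20
  (X=2, Z=1, U=1, W=0, Y=1) weight 1/40
  (X=3, Z=1, U=0, W=2, Y=0) weight 1/54
  (X=3, Z=1, U=0, W=2, Y=1) weight 1/108
  (X=3, Z=1, U=1, W=2, Y=0) weight 1/54
  (X=3, Z=1, U=1, W=2, Y=1) weight 1/108
Group by W:
  weight(W=0) = 1/8
  weight(W=2) = 1/18
Total weight = 1/8 + 1/18 = 13/72
P(W=0 | obs) = 1/8 / 13/72 = 9/13
P(W=2 | obs) = 1/18 / 13/72 = 4/13

P(W=0) = 9/13, P(W=2) = 4/13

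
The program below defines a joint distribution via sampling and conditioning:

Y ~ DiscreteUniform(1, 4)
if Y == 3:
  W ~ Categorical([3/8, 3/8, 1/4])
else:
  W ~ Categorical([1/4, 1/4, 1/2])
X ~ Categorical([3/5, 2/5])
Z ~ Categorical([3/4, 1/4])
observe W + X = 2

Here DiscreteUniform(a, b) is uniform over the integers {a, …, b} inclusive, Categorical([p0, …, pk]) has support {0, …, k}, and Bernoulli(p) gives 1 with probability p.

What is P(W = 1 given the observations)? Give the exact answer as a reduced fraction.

P(W = 1 | obs) = 3/10

Enumerate traces; 16 have nonzero weight after conditioning:
  (Y=1, W=1, X=1, Z=0) weight 3/160
  (Y=1, W=1, X=1, Z=1) weight 1/160
  (Y=1, W=2, X=0, Z=0) weight 9/160
  (Y=1, W=2, X=0, Z=1) weight 3/160
  (Y=2, W=1, X=1, Z=0) weight 3/160
  (Y=2, W=1, X=1, Z=1) weight 1/160
  (Y=2, W=2, X=0, Z=0) weight 9/160
  (Y=2, W=2, X=0, Z=1) weight 3/160
  … 8 more
Group by W:
  weight(W=1) = 9/80
  weight(W=2) = 21/80
Total weight = 9/80 + 21/80 = 3/8
P(W=1 | obs) = 9/80 / 3/8 = 3/10
P(W=2 | obs) = 21/80 / 3/8 = 7/10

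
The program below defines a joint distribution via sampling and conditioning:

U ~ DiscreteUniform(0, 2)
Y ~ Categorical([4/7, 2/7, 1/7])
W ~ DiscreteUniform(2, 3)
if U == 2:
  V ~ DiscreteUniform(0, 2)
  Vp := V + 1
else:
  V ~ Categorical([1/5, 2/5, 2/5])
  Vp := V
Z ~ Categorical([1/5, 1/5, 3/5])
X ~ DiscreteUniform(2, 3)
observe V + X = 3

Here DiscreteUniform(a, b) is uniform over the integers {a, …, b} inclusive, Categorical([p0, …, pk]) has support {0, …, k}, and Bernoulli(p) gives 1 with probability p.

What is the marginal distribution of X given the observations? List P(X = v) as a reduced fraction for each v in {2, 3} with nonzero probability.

P(X=2) = 17/28, P(X=3) = 11/28

Enumerate traces; 108 have nonzero weight after conditioning:
  (U=0, Y=0, W=2, V=0, Z=0, X=3) weight 1/525
  (U=0, Y=0, W=2, V=0, Z=1, X=3) weight 1/525
  (U=0, Y=0, W=2, V=0, Z=2, X=3) weight 1/175
  (U=0, Y=0, W=2, V=1, Z=0, X=2) weight 2/525
  (U=0, Y=0, W=2, V=1, Z=1, X=2) weight 2/525
  (U=0, Y=0, W=2, V=1, Z=2, X=2) weight 2/175
  (U=0, Y=0, W=3, V=0, Z=0, X=3) weight 1/525
  (U=0, Y=0, W=3, V=0, Z=1, X=3) weight 1/525
  … 100 more
Group by X:
  weight(X=2) = 17/90
  weight(X=3) = 11/90
Total weight = 17/90 + 11/90 = 14/45
P(X=2 | obs) = 17/90 / 14/45 = 17/28
P(X=3 | obs) = 11/90 / 14/45 = 11/28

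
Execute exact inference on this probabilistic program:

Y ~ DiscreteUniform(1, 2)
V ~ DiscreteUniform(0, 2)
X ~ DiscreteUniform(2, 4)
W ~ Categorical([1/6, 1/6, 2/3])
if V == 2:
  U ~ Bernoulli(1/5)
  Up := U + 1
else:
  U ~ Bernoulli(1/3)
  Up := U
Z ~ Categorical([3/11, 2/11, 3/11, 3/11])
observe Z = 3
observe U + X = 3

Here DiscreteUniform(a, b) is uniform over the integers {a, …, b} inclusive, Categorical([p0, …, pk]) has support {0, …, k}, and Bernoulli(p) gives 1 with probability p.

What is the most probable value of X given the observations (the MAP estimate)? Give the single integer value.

argmax_v P(X = v | obs) = 3

Enumerate traces; 36 have nonzero weight after conditioning:
  (Y=1, V=0, X=2, W=0, U=1, Z=3) weight 1/1188
  (Y=1, V=0, X=2, W=1, U=1, Z=3) weight 1/1188
  (Y=1, V=0, X=2, W=2, U=1, Z=3) weight 1/297
  (Y=1, V=0, X=3, W=0, U=0, Z=3) weight 1/594
  (Y=1, V=0, X=3, W=1, U=0, Z=3) weight 1/594
  (Y=1, V=0, X=3, W=2, U=0, Z=3) weight 2/297
  (Y=1, V=1, X=2, W=0, U=1, Z=3) weight 1/1188
  (Y=1, V=1, X=2, W=1, U=1, Z=3) weight 1/1188
  … 28 more
Group by X:
  weight(X=2) = 13/495
  weight(X=3) = 32/495
Total weight = 13/495 + 32/495 = 1/11
P(X=2 | obs) = 13/495 / 1/11 = 13/45
P(X=3 | obs) = 32/495 / 1/11 = 32/45
argmax = 3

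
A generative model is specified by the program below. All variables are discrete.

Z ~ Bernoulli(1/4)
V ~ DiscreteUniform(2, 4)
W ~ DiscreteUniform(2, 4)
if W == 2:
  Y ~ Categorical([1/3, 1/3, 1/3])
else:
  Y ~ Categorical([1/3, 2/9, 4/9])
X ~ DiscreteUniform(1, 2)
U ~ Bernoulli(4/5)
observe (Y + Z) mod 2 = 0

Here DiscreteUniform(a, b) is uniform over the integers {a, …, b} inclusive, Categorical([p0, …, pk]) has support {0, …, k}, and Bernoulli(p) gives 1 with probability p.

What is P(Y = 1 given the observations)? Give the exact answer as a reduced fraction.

P(Y = 1 | obs) = 7/67

Enumerate traces; 108 have nonzero weight after conditioning:
  (Z=0, V=2, W=2, Y=0, X=1, U=0) weight 1/360
  (Z=0, V=2, W=2, Y=0, X=1, U=1) weight 1/90
  (Z=0, V=2, W=2, Y=0, X=2, U=0) weight 1/360
  (Z=0, V=2, W=2, Y=0, X=2, U=1) weight 1/90
  (Z=0, V=2, W=2, Y=2, X=1, U=0) weight 1/360
  (Z=0, V=2, W=2, Y=2, X=1, U=1) weight 1/90
  (Z=0, V=2, W=2, Y=2, X=2, U=0) weight 1/360
  (Z=0, V=2, W=2, Y=2, X=2, U=1) weight 1/90
  (Z=1, V=2, W=2, Y=1, X=1, U=0) weight 1/1080
  … 99 more
Group by Y:
  weight(Y=0) = 1/4
  weight(Y=1) = 7/108
  weight(Y=2) = 11/36
Total weight = 1/4 + 7/108 + 11/36 = 67/108
P(Y=0 | obs) = 1/4 / 67/108 = 27/67
P(Y=1 | obs) = 7/108 / 67/108 = 7/67
P(Y=2 | obs) = 11/36 / 67/108 = 33/67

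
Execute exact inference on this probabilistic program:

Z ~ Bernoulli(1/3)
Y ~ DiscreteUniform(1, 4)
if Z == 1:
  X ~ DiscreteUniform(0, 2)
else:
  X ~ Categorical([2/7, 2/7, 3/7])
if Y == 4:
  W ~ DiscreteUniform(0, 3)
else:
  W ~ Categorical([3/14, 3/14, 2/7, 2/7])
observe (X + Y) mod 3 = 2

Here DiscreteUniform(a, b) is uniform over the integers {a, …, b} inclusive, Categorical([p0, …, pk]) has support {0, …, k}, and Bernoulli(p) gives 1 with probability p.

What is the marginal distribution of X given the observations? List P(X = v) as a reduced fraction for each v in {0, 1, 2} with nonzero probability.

Enumerate traces; 32 have nonzero weight after conditioning:
  (Z=0, Y=1, X=1, W=0) weight 1/98
  (Z=0, Y=1, X=1, W=1) weight 1/98
  (Z=0, Y=1, X=1, W=2) weight 2/147
  (Z=0, Y=1, X=1, W=3) weight 2/147
  (Z=0, Y=2, X=0, W=0) weight 1/98
  (Z=0, Y=2, X=0, W=1) weight 1/98
  (Z=0, Y=2, X=0, W=2) weight 2/147
  (Z=0, Y=2, X=0, W=3) weight 2/147
  (Z=0, Y=3, X=2, W=0) weight 3/196
  … 23 more
Group by X:
  weight(X=0) = 19/252
  weight(X=1) = 19/126
  weight(X=2) = 25/252
Total weight = 19/252 + 19/126 + 25/252 = 41/126
P(X=0 | obs) = 19/252 / 41/126 = 19/82
P(X=1 | obs) = 19/126 / 41/126 = 19/41
P(X=2 | obs) = 25/252 / 41/126 = 25/82

P(X=0) = 19/82, P(X=1) = 19/41, P(X=2) = 25/82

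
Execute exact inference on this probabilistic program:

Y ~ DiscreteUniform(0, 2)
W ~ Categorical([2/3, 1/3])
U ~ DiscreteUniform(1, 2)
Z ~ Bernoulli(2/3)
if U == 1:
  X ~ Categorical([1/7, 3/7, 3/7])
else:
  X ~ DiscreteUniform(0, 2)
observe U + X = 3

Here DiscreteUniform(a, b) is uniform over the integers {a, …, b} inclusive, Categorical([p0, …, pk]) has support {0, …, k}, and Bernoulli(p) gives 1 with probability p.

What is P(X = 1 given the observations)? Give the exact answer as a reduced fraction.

P(X = 1 | obs) = 7/16

Enumerate traces; 24 have nonzero weight after conditioning:
  (Y=0, W=0, U=1, Z=0, X=2) weight 1/63
  (Y=0, W=0, U=1, Z=1, X=2) weight 2/63
  (Y=0, W=0, U=2, Z=0, X=1) weight 1/81
  (Y=0, W=0, U=2, Z=1, X=1) weight 2/81
  (Y=0, W=1, U=1, Z=0, X=2) weight 1/126
  (Y=0, W=1, U=1, Z=1, X=2) weight 1/63
  (Y=0, W=1, U=2, Z=0, X=1) weight 1/162
  (Y=0, W=1, U=2, Z=1, X=1) weight 1/81
  … 16 more
Group by X:
  weight(X=1) = 1/6
  weight(X=2) = 3/14
Total weight = 1/6 + 3/14 = 8/21
P(X=1 | obs) = 1/6 / 8/21 = 7/16
P(X=2 | obs) = 3/14 / 8/21 = 9/16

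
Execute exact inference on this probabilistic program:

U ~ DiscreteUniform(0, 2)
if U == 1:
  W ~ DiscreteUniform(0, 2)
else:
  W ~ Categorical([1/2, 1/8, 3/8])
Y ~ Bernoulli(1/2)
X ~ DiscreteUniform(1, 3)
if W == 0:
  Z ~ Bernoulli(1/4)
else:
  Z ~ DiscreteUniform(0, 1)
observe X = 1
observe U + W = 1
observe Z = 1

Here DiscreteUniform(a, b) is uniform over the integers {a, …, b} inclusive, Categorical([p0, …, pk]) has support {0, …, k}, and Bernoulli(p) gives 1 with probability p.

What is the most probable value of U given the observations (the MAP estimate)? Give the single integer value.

argmax_v P(U = v | obs) = 1

Enumerate traces; 4 have nonzero weight after conditioning:
  (U=0, W=1, Y=0, X=1, Z=1) weight 1/288
  (U=0, W=1, Y=1, X=1, Z=1) weight 1/288
  (U=1, W=0, Y=0, X=1, Z=1) weight 1/216
  (U=1, W=0, Y=1, X=1, Z=1) weight 1/216
Group by U:
  weight(U=0) = 1/144
  weight(U=1) = 1/108
Total weight = 1/144 + 1/108 = 7/432
P(U=0 | obs) = 1/144 / 7/432 = 3/7
P(U=1 | obs) = 1/108 / 7/432 = 4/7
argmax = 1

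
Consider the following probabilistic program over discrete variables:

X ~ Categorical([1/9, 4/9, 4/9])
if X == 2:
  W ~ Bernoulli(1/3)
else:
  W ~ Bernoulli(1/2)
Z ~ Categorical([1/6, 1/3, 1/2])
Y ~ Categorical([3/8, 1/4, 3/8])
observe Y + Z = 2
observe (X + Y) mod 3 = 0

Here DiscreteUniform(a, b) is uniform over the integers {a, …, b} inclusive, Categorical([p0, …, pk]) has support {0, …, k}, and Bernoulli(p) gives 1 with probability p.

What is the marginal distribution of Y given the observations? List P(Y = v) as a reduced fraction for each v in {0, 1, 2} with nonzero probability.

Enumerate traces; 6 have nonzero weight after conditioning:
  (X=0, W=0, Z=2, Y=0) weight 1/96
  (X=0, W=1, Z=2, Y=0) weight 1/96
  (X=1, W=0, Z=0, Y=2) weight 1/72
  (X=1, W=1, Z=0, Y=2) weight 1/72
  (X=2, W=0, Z=1, Y=1) weight 2/81
  (X=2, W=1, Z=1, Y=1) weight 1/81
Group by Y:
  weight(Y=0) = 1/48
  weight(Y=1) = 1/27
  weight(Y=2) = 1/36
Total weight = 1/48 + 1/27 + 1/36 = 37/432
P(Y=0 | obs) = 1/48 / 37/432 = 9/37
P(Y=1 | obs) = 1/27 / 37/432 = 16/37
P(Y=2 | obs) = 1/36 / 37/432 = 12/37

P(Y=0) = 9/37, P(Y=1) = 16/37, P(Y=2) = 12/37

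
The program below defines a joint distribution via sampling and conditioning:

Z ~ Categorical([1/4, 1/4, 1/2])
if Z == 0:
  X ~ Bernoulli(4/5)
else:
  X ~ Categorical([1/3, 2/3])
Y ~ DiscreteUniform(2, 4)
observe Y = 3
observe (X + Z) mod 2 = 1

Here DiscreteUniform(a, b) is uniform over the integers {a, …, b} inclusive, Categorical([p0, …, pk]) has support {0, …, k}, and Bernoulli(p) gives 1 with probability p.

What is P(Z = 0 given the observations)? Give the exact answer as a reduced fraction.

Enumerate traces; 3 have nonzero weight after conditioning:
  (Z=0, X=1, Y=3) weight 1/15
  (Z=1, X=0, Y=3) weight 1/36
  (Z=2, X=1, Y=3) weight 1/9
Group by Z:
  weight(Z=0) = 1/15
  weight(Z=1) = 1/36
  weight(Z=2) = 1/9
Total weight = 1/15 + 1/36 + 1/9 = 37/180
P(Z=0 | obs) = 1/15 / 37/180 = 12/37
P(Z=1 | obs) = 1/36 / 37/180 = 5/37
P(Z=2 | obs) = 1/9 / 37/180 = 20/37

P(Z = 0 | obs) = 12/37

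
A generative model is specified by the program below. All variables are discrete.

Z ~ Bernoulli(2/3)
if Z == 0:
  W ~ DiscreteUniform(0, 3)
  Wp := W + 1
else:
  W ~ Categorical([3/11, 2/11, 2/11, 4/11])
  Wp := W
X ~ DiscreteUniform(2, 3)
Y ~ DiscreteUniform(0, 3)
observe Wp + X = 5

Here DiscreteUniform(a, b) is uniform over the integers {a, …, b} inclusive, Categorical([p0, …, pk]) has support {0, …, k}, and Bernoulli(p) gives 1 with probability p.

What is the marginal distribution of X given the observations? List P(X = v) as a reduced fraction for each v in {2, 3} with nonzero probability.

P(X=2) = 43/70, P(X=3) = 27/70

Enumerate traces; 16 have nonzero weight after conditioning:
  (Z=0, W=1, X=3, Y=0) weight 1/96
  (Z=0, W=1, X=3, Y=1) weight 1/96
  (Z=0, W=1, X=3, Y=2) weight 1/96
  (Z=0, W=1, X=3, Y=3) weight 1/96
  (Z=0, W=2, X=2, Y=0) weight 1/96
  (Z=0, W=2, X=2, Y=1) weight 1/96
  (Z=0, W=2, X=2, Y=2) weight 1/96
  (Z=0, W=2, X=2, Y=3) weight 1/96
  … 8 more
Group by X:
  weight(X=2) = 43/264
  weight(X=3) = 9/88
Total weight = 43/264 + 9/88 = 35/132
P(X=2 | obs) = 43/264 / 35/132 = 43/70
P(X=3 | obs) = 9/88 / 35/132 = 27/70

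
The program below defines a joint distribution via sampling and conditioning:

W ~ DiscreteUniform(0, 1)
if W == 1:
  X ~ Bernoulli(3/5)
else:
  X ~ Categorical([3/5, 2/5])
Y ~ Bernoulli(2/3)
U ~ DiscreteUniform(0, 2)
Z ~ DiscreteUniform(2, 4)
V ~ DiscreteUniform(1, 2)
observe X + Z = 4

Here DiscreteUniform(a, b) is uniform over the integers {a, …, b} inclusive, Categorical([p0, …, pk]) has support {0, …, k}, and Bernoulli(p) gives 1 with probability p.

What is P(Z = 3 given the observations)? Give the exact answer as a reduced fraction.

Enumerate traces; 48 have nonzero weight after conditioning:
  (W=0, X=0, Y=0, U=0, Z=4, V=1) weight 1/180
  (W=0, X=0, Y=0, U=0, Z=4, V=2) weight 1/180
  (W=0, X=0, Y=0, U=1, Z=4, V=1) weight 1/180
  (W=0, X=0, Y=0, U=1, Z=4, V=2) weight 1/180
  (W=0, X=0, Y=0, U=2, Z=4, V=1) weight 1/180
  (W=0, X=0, Y=0, U=2, Z=4, V=2) weight 1/180
  (W=0, X=0, Y=1, U=0, Z=4, V=1) weight 1/90
  (W=0, X=0, Y=1, U=0, Z=4, V=2) weight 1/90
  (W=0, X=1, Y=0, U=0, Z=3, V=1) weight 1/270
  … 39 more
Group by Z:
  weight(Z=3) = 1/6
  weight(Z=4) = 1/6
Total weight = 1/6 + 1/6 = 1/3
P(Z=3 | obs) = 1/6 / 1/3 = 1/2
P(Z=4 | obs) = 1/6 / 1/3 = 1/2

P(Z = 3 | obs) = 1/2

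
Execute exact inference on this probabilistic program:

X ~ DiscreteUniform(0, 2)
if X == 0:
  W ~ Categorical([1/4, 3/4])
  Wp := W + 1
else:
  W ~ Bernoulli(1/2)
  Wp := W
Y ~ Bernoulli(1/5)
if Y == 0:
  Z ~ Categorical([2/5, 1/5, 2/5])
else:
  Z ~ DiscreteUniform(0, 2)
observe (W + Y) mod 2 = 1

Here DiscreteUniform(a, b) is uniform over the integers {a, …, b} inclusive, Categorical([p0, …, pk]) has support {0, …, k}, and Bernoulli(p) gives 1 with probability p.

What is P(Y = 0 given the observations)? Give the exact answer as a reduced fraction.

Enumerate traces; 18 have nonzero weight after conditioning:
  (X=0, W=0, Y=1, Z=0) weight 1/180
  (X=0, W=0, Y=1, Z=1) weight 1/180
  (X=0, W=0, Y=1, Z=2) weight 1/180
  (X=0, W=1, Y=0, Z=0) weight 2/25
  (X=0, W=1, Y=0, Z=1) weight 1/25
  (X=0, W=1, Y=0, Z=2) weight 2/25
  (X=1, W=0, Y=1, Z=0) weight 1/90
  (X=1, W=0, Y=1, Z=1) weight 1/90
  … 10 more
Group by Y:
  weight(Y=0) = 7/15
  weight(Y=1) = 1/12
Total weight = 7/15 + 1/12 = 11/20
P(Y=0 | obs) = 7/15 / 11/20 = 28/33
P(Y=1 | obs) = 1/12 / 11/20 = 5/33

P(Y = 0 | obs) = 28/33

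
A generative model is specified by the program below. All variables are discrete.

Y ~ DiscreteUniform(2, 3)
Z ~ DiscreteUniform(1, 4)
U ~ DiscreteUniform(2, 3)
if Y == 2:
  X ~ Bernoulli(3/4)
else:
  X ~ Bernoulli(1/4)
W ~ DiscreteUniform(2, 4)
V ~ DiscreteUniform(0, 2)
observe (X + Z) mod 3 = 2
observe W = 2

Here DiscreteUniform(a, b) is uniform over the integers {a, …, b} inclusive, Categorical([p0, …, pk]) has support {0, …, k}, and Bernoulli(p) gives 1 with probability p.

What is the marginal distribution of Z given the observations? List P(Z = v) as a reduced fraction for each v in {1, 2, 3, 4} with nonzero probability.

Enumerate traces; 36 have nonzero weight after conditioning:
  (Y=2, Z=1, U=2, X=1, W=2, V=0) weight 1/192
  (Y=2, Z=1, U=2, X=1, W=2, V=1) weight 1/192
  (Y=2, Z=1, U=2, X=1, W=2, V=2) weight 1/192
  (Y=2, Z=1, U=3, X=1, W=2, V=0) weight 1/192
  (Y=2, Z=1, U=3, X=1, W=2, V=1) weight 1/192
  (Y=2, Z=1, U=3, X=1, W=2, V=2) weight 1/192
  (Y=2, Z=2, U=2, X=0, W=2, V=0) weight 1/576
  (Y=2, Z=2, U=2, X=0, W=2, V=1) weight 1/576
  (Y=2, Z=4, U=2, X=1, W=2, V=0) weight 1/192
  … 27 more
Group by Z:
  weight(Z=1) = 1/24
  weight(Z=2) = 1/24
  weight(Z=4) = 1/24
Total weight = 1/24 + 1/24 + 1/24 = 1/8
P(Z=1 | obs) = 1/24 / 1/8 = 1/3
P(Z=2 | obs) = 1/24 / 1/8 = 1/3
P(Z=4 | obs) = 1/24 / 1/8 = 1/3

P(Z=1) = 1/3, P(Z=2) = 1/3, P(Z=4) = 1/3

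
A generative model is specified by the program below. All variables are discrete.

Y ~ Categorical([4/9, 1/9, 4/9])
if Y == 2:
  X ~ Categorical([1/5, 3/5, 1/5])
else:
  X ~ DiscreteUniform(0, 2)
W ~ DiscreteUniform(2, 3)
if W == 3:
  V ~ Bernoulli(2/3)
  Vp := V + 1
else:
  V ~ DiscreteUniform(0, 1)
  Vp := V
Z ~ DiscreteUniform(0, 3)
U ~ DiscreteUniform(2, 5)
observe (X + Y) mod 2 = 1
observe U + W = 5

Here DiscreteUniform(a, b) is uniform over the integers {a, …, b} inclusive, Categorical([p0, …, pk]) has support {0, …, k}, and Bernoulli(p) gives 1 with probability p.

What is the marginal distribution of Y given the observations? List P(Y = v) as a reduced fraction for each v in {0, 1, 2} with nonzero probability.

Enumerate traces; 64 have nonzero weight after conditioning:
  (Y=0, X=1, W=2, V=0, Z=0, U=3) weight 1/432
  (Y=0, X=1, W=2, V=0, Z=1, U=3) weight 1/432
  (Y=0, X=1, W=2, V=0, Z=2, U=3) weight 1/432
  (Y=0, X=1, W=2, V=0, Z=3, U=3) weight 1/432
  (Y=0, X=1, W=2, V=1, Z=0, U=3) weight 1/432
  (Y=0, X=1, W=2, V=1, Z=1, U=3) weight 1/432
  (Y=0, X=1, W=2, V=1, Z=2, U=3) weight 1/432
  (Y=0, X=1, W=2, V=1, Z=3, U=3) weight 1/432
  (Y=1, X=0, W=2, V=0, Z=0, U=3) weight 1/1728
  (Y=2, X=1, W=2, V=0, Z=0, U=3) weight 1/240
  … 54 more
Group by Y:
  weight(Y=0) = 1/27
  weight(Y=1) = 1/54
  weight(Y=2) = 1/15
Total weight = 1/27 + 1/54 + 1/15 = 11/90
P(Y=0 | obs) = 1/27 / 11/90 = 10/33
P(Y=1 | obs) = 1/54 / 11/90 = 5/33
P(Y=2 | obs) = 1/15 / 11/90 = 6/11

P(Y=0) = 10/33, P(Y=1) = 5/33, P(Y=2) = 6/11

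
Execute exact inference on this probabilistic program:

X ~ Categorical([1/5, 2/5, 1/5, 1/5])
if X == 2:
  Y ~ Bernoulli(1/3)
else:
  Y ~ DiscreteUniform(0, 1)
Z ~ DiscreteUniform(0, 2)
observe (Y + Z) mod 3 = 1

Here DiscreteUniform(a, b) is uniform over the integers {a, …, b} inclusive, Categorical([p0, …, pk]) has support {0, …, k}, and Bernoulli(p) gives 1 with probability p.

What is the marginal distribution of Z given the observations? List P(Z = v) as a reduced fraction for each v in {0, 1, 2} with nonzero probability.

P(Z=0) = 7/15, P(Z=1) = 8/15

Enumerate traces; 8 have nonzero weight after conditioning:
  (X=0, Y=0, Z=1) weight 1/30
  (X=0, Y=1, Z=0) weight 1/30
  (X=1, Y=0, Z=1) weight 1/15
  (X=1, Y=1, Z=0) weight 1/15
  (X=2, Y=0, Z=1) weight 2/45
  (X=2, Y=1, Z=0) weight 1/45
  (X=3, Y=0, Z=1) weight 1/30
  (X=3, Y=1, Z=0) weight 1/30
Group by Z:
  weight(Z=0) = 7/45
  weight(Z=1) = 8/45
Total weight = 7/45 + 8/45 = 1/3
P(Z=0 | obs) = 7/45 / 1/3 = 7/15
P(Z=1 | obs) = 8/45 / 1/3 = 8/15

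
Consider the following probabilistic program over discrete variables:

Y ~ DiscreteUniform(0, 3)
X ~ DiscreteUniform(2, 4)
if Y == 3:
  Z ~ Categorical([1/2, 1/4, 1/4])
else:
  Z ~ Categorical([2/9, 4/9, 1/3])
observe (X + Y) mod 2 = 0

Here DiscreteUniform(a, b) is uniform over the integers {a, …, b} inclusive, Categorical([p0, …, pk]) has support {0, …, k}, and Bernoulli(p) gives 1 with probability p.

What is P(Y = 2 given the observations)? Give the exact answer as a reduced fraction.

Enumerate traces; 18 have nonzero weight after conditioning:
  (Y=0, X=2, Z=0) weight 1/54
  (Y=0, X=2, Z=1) weight 1/27
  (Y=0, X=2, Z=2) weight 1/36
  (Y=0, X=4, Z=0) weight 1/54
  (Y=0, X=4, Z=1) weight 1/27
  (Y=0, X=4, Z=2) weight 1/36
  (Y=1, X=3, Z=0) weight 1/54
  (Y=1, X=3, Z=1) weight 1/27
  (Y=2, X=2, Z=0) weight 1/54
  (Y=3, X=3, Z=0) weight 1/24
  … 8 more
Group by Y:
  weight(Y=0) = 1/6
  weight(Y=1) = 1/12
  weight(Y=2) = 1/6
  weight(Y=3) = 1/12
Total weight = 1/6 + 1/12 + 1/6 + 1/12 = 1/2
P(Y=0 | obs) = 1/6 / 1/2 = 1/3
P(Y=1 | obs) = 1/12 / 1/2 = 1/6
P(Y=2 | obs) = 1/6 / 1/2 = 1/3
P(Y=3 | obs) = 1/12 / 1/2 = 1/6

P(Y = 2 | obs) = 1/3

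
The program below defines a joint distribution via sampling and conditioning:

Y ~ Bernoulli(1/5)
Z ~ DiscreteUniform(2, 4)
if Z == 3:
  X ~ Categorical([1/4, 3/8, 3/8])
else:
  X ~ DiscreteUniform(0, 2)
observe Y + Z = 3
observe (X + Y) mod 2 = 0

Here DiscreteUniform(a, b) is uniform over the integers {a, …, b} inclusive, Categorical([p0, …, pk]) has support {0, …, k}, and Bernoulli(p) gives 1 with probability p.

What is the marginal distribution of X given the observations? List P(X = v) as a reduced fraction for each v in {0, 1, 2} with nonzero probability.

Enumerate traces; 3 have nonzero weight after conditioning:
  (Y=0, Z=3, X=0) weight 1/15
  (Y=0, Z=3, X=2) weight 1/10
  (Y=1, Z=2, X=1) weight 1/45
Group by X:
  weight(X=0) = 1/15
  weight(X=1) = 1/45
  weight(X=2) = 1/10
Total weight = 1/15 + 1/45 + 1/10 = 17/90
P(X=0 | obs) = 1/15 / 17/90 = 6/17
P(X=1 | obs) = 1/45 / 17/90 = 2/17
P(X=2 | obs) = 1/10 / 17/90 = 9/17

P(X=0) = 6/17, P(X=1) = 2/17, P(X=2) = 9/17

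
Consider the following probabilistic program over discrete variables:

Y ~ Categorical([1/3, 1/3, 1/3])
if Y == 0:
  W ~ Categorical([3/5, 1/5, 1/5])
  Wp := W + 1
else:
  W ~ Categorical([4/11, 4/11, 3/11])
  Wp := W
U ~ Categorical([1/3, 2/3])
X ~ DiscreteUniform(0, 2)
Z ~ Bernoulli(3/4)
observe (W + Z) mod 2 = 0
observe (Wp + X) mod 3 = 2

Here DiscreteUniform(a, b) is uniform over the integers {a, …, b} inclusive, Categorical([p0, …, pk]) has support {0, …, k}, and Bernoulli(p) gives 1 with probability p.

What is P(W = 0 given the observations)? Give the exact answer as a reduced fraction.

P(W = 0 | obs) = 73/267

Enumerate traces; 18 have nonzero weight after conditioning:
  (Y=0, W=0, U=0, X=1, Z=0) weight 1/180
  (Y=0, W=0, U=1, X=1, Z=0) weight 1/90
  (Y=0, W=1, U=0, X=0, Z=1) weight 1/180
  (Y=0, W=1, U=1, X=0, Z=1) weight 1/90
  (Y=0, W=2, U=0, X=2, Z=0) weight 1/540
  (Y=0, W=2, U=1, X=2, Z=0) weight 1/270
  (Y=1, W=0, U=0, X=2, Z=0) weight 1/297
  (Y=1, W=0, U=1, X=2, Z=0) weight 2/297
  … 10 more
Group by W:
  weight(W=0) = 73/1980
  weight(W=1) = 17/220
  weight(W=2) = 41/1980
Total weight = 73/1980 + 17/220 + 41/1980 = 89/660
P(W=0 | obs) = 73/1980 / 89/660 = 73/267
P(W=1 | obs) = 17/220 / 89/660 = 51/89
P(W=2 | obs) = 41/1980 / 89/660 = 41/267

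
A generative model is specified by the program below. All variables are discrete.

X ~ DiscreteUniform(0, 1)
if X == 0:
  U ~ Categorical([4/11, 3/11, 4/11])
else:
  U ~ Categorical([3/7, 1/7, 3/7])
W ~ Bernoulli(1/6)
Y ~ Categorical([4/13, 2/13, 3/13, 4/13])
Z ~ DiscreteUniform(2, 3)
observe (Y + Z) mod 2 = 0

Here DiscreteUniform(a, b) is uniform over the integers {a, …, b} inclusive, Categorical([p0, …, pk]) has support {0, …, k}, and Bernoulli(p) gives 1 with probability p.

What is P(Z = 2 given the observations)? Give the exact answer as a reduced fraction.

Enumerate traces; 48 have nonzero weight after conditioning:
  (X=0, U=0, W=0, Y=0, Z=2) weight 10/429
  (X=0, U=0, W=0, Y=1, Z=3) weight 5/429
  (X=0, U=0, W=0, Y=2, Z=2) weight 5/286
  (X=0, U=0, W=0, Y=3, Z=3) weight 10/429
  (X=0, U=0, W=1, Y=0, Z=2) weight 2/429
  (X=0, U=0, W=1, Y=1, Z=3) weight 1/429
  (X=0, U=0, W=1, Y=2, Z=2) weight 1/286
  (X=0, U=0, W=1, Y=3, Z=3) weight 2/429
  … 40 more
Group by Z:
  weight(Z=2) = 7/26
  weight(Z=3) = 3/13
Total weight = 7/26 + 3/13 = 1/2
P(Z=2 | obs) = 7/26 / 1/2 = 7/13
P(Z=3 | obs) = 3/13 / 1/2 = 6/13

P(Z = 2 | obs) = 7/13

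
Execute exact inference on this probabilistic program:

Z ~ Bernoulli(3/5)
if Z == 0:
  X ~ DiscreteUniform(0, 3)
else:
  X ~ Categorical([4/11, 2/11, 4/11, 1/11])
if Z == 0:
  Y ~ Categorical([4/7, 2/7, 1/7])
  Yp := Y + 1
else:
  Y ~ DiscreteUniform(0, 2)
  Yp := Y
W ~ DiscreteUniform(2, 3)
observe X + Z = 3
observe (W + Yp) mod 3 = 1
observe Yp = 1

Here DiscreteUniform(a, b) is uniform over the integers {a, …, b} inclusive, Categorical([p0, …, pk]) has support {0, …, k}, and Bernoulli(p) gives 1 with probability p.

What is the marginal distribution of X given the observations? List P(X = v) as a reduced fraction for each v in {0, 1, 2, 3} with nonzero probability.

P(X=2) = 14/25, P(X=3) = 11/25

Enumerate traces; 2 have nonzero weight after conditioning:
  (Z=0, X=3, Y=0, W=3) weight 1/35
  (Z=1, X=2, Y=1, W=3) weight 2/55
Group by X:
  weight(X=2) = 2/55
  weight(X=3) = 1/35
Total weight = 2/55 + 1/35 = 5/77
P(X=2 | obs) = 2/55 / 5/77 = 14/25
P(X=3 | obs) = 1/35 / 5/77 = 11/25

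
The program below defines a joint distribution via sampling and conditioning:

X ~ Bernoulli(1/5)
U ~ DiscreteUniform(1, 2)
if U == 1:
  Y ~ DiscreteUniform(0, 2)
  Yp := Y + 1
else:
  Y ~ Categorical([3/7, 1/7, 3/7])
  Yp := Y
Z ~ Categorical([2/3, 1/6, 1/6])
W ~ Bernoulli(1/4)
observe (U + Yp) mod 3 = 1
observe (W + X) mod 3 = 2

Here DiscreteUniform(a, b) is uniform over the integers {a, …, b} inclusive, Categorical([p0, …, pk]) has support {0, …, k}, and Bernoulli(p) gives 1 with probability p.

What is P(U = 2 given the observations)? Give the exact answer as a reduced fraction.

Enumerate traces; 6 have nonzero weight after conditioning:
  (X=1, U=1, Y=2, Z=0, W=1) weight 1/180
  (X=1, U=1, Y=2, Z=1, W=1) weight 1/720
  (X=1, U=1, Y=2, Z=2, W=1) weight 1/720
  (X=1, U=2, Y=2, Z=0, W=1) weight 1/140
  (X=1, U=2, Y=2, Z=1, W=1) weight 1/560
  (X=1, U=2, Y=2, Z=2, W=1) weight 1/560
Group by U:
  weight(U=1) = 1/120
  weight(U=2) = 3/280
Total weight = 1/120 + 3/280 = 2/105
P(U=1 | obs) = 1/120 / 2/105 = 7/16
P(U=2 | obs) = 3/280 / 2/105 = 9/16

P(U = 2 | obs) = 9/16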